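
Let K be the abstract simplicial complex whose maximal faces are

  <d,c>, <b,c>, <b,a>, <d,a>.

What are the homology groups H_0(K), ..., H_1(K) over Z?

We work with the vertex ordering a < b < c < d. The simplices of K, each written with vertices in increasing order, are:

  0-simplices (4): a, b, c, d
  1-simplices (4): ab, ad, bc, cd

giving chain groups C_0 ≅ Z^4, C_1 ≅ Z^4.

The boundary map ∂_1: C_1 → C_0 is given by ∂[p,q] = [q] − [p].
The 4×4 boundary matrix has rank 3 and Smith normal form diag(1,1,1).

Computing H_k = (kernel of ∂_k) / (image of ∂_{k+1}):

  H_0: rank C_0 − rank ∂_1 = 4 − 3 = 1, and the invariant factors of ∂_1 are all 1, so H_0 = Z.
  H_1: rank ker ∂_1 − rank ∂_2 = (4 − 3) − 0 = 1, and there is no ∂_2, so H_1 = Z.

As a check, the Euler characteristic is 4 − 4 = 0, which agrees with 1 − 1 = 0.

H_0 ≅ Z,  H_1 ≅ Z.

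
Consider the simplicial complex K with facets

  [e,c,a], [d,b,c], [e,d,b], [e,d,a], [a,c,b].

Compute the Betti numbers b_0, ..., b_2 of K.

b_0 = 1, b_1 = 1, b_2 = 0.

Fix the vertex order a < b < c < d < e and write every simplex with vertices in increasing order. Then dim K = 2 and the simplices of K are:

  0-simplices (5): a, b, c, d, e
  1-simplices (10): ab, ac, ad, ae, bc, bd, be, cd, ce, de
  2-simplices (5): abc, ace, ade, bcd, bde

so the chain groups are C_0 ≅ Z^5, C_1 ≅ Z^10, C_2 ≅ Z^5.

The boundary map ∂_1: C_1 → C_0 sends each edge [p,q] (with p < q) to q − p.
The resulting 5×10 matrix has rank 4, and its Smith normal form has invariant factors (1,1,1,1).

∂_2: C_2 → C_1 acts by ∂[p,q,r] = [q,r] − [p,r] + [p,q]. For instance
  ∂abc = bc − ac + ab,
  ∂bcd = cd − bd + bc.
As a 10×5 matrix over Z this has rank 5, with invariant factors (1,1,1,1,1).

Computing H_k = (kernel of ∂_k) / (image of ∂_{k+1}):

  H_0: rank C_0 − rank ∂_1 = 5 − 4 = 1, and the invariant factors of ∂_1 are all 1, so H_0 ≅ Z.
  H_1: rank ker ∂_1 − rank ∂_2 = (10 − 4) − 5 = 1, and the invariant factors of ∂_2 are all 1, so H_1 ≅ Z.
  H_2: rank ker ∂_2 − rank ∂_3 = (5 − 5) − 0 = 0, and there is no ∂_3, so H_2 ≅ 0.

Hence the Betti numbers are b_0 = 1, b_1 = 1, b_2 = 0.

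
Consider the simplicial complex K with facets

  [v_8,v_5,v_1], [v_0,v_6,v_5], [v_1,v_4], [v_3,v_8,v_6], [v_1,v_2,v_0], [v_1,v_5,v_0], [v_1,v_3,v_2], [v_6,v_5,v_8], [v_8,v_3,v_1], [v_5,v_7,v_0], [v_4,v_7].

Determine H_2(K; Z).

Take the total order v_0 < v_1 < v_2 < v_3 < v_4 < v_5 < v_6 < v_7 < v_8 on the vertex set. Then K (dimension 2) consists of the simplices:

  0-simplices (9): [v_0], [v_1], [v_2], [v_3], [v_4], [v_5], [v_6], [v_7], [v_8]
  1-simplices (18): (18 of them)
  2-simplices (9): [v_0,v_1,v_2], [v_0,v_1,v_5], [v_0,v_5,v_6], [v_0,v_5,v_7], [v_1,v_2,v_3], [v_1,v_3,v_8], [v_1,v_5,v_8], [v_3,v_6,v_8], [v_5,v_6,v_8]

so the chain groups are C_0 ≅ Z^9, C_1 ≅ Z^18, C_2 ≅ Z^9.

Boundary ∂_1: C_1 → C_0 maps an edge to its endpoints' difference, ∂[p,q] = q − p.
The 9×18 boundary matrix has rank 8 and Smith normal form diag(1,1,1,1,1,1,1,1).

Boundary ∂_2: C_2 → C_1 maps a triangle to the signed sum of its edges. For instance
  ∂[v_0,v_1,v_2] = [v_1,v_2] − [v_0,v_2] + [v_0,v_1],
  ∂[v_1,v_2,v_3] = [v_2,v_3] − [v_1,v_3] + [v_1,v_2].
As a 18×9 matrix over Z this has rank 9, with invariant factors (1,1,1,1,1,1,1,1,1).

From H_k ≅ ker(∂_k) / im(∂_{k+1}) we obtain:

  H_2: rank ker ∂_2 − rank ∂_3 = (9 − 9) − 0 = 0, and there is no ∂_3, so H_2 = 0.

H_2 = 0.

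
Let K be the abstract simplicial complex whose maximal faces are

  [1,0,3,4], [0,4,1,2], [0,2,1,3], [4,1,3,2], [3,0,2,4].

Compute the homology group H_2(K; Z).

H_2 ≅ 0.

Take the total order 0 < 1 < 2 < 3 < 4 on the vertex set. Then K (dimension 3) consists of the simplices:

  0-simplices (5): [0], [1], [2], [3], [4]
  1-simplices (10): [0,1], [0,2], [0,3], [0,4], [1,2], [1,3], [1,4], [2,3], [2,4], [3,4]
  2-simplices (10): [0,1,2], [0,1,3], [0,1,4], [0,2,3], [0,2,4], [0,3,4], [1,2,3], [1,2,4], [1,3,4], [2,3,4]
  3-simplices (5): [0,1,2,3], [0,1,2,4], [0,1,3,4], [0,2,3,4], [1,2,3,4]

giving chain groups C_0 ≅ Z^5, C_1 ≅ Z^10, C_2 ≅ Z^10, C_3 ≅ Z^5.

Boundary ∂_1: C_1 → C_0 is given by ∂[p,q] = [q] − [p]. For instance
  ∂[1,4] = [4] − [1].
The resulting 5×10 matrix has rank 4, and its Smith normal form has invariant factors (1,1,1,1).

∂_2: C_2 → C_1 maps a triangle to the signed sum of its edges. For instance
  ∂[2,3,4] = [3,4] − [2,4] + [2,3],
  ∂[0,1,4] = [1,4] − [0,4] + [0,1].
The resulting 10×10 matrix has rank 6, and its Smith normal form has invariant factors (1,1,1,1,1,1).

∂_3: C_3 → C_2 sends each 3-simplex σ to the alternating sum Σ_i (−1)^i (σ with its i-th vertex removed). For instance
  ∂[0,1,2,3] = [1,2,3] − [0,2,3] + [0,1,3] − [0,1,2],
  ∂[0,2,3,4] = [2,3,4] − [0,3,4] + [0,2,4] − [0,2,3].
The 10×5 boundary matrix has rank 4 and Smith normal form diag(1,1,1,1).

Computing H_k = (kernel of ∂_k) / (image of ∂_{k+1}):

  H_2: rank ker ∂_2 − rank ∂_3 = (10 − 6) − 4 = 0, and the invariant factors of ∂_3 are all 1, so H_2 = 0.

(K is a triangulation of the 3-sphere S^3.)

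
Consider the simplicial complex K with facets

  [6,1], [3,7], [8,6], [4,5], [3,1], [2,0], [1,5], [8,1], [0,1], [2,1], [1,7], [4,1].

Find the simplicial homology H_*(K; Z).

K has 9 vertices, 12 edges.
rank ∂_0 = 0, rank ∂_1 = 8 ⇒ b_0 = 9 − 0 − 8 = 1; all invariant factors of ∂_1 are 1 so no torsion. So H_0 = Z.
rank ∂_1 = 8, rank ∂_2 = 0 ⇒ b_1 = 12 − 8 − 0 = 4. So H_1 = Z^4.

H_0 = Z,  H_1 = Z^4.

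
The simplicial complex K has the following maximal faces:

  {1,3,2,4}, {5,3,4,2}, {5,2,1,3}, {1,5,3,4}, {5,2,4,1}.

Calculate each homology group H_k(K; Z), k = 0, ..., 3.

H_0 = Z,  H_1 = 0,  H_2 = 0,  H_3 = Z.

Order the vertices as 1 < 2 < 3 < 4 < 5. Listing each simplex with vertices in this order, K has dimension 3 with simplices:

  0-simplices (5): [1], [2], [3], [4], [5]
  1-simplices (10): [1,2], [1,3], [1,4], [1,5], [2,3], [2,4], [2,5], [3,4], [3,5], [4,5]
  2-simplices (10): [1,2,3], [1,2,4], [1,2,5], [1,3,4], [1,3,5], [1,4,5], [2,3,4], [2,3,5], [2,4,5], [3,4,5]
  3-simplices (5): [1,2,3,4], [1,2,3,5], [1,2,4,5], [1,3,4,5], [2,3,4,5]

so the chain groups are C_0 ≅ Z^5, C_1 ≅ Z^10, C_2 ≅ Z^10, C_3 ≅ Z^5.

The boundary map ∂_1: C_1 → C_0 sends each edge [p,q] (with p < q) to q − p.
The resulting 5×10 matrix has rank 4, and its Smith normal form has invariant factors (1,1,1,1).

The boundary map ∂_2: C_2 → C_1 maps a triangle to the signed sum of its edges. For instance
  ∂[1,3,4] = [3,4] − [1,4] + [1,3],
  ∂[2,3,4] = [3,4] − [2,4] + [2,3].
As a 10×10 matrix over Z this has rank 6, with invariant factors (1,1,1,1,1,1).

∂_3: C_3 → C_2 sends each 3-simplex σ to the alternating sum Σ_i (−1)^i (σ with its i-th vertex removed). For instance
  ∂[1,3,4,5] = [3,4,5] − [1,4,5] + [1,3,5] − [1,3,4],
  ∂[1,2,3,5] = [2,3,5] − [1,3,5] + [1,2,5] − [1,2,3].
The 10×5 boundary matrix has rank 4 and Smith normal form diag(1,1,1,1).

Computing H_k = (kernel of ∂_k) / (image of ∂_{k+1}):

  H_0: rank C_0 − rank ∂_1 = 5 − 4 = 1, and the invariant factors of ∂_1 are all 1, so H_0 ≅ Z.
  H_1: rank ker ∂_1 − rank ∂_2 = (10 − 4) − 6 = 0, and the invariant factors of ∂_2 are all 1, so H_1 ≅ 0.
  H_2: rank ker ∂_2 − rank ∂_3 = (10 − 6) − 4 = 0, and the invariant factors of ∂_3 are all 1, so H_2 ≅ 0.
  H_3: rank ker ∂_3 − rank ∂_4 = (5 − 4) − 0 = 1, and there is no ∂_4, so H_3 ≅ Z.

(K is a triangulation of the 3-sphere S^3.)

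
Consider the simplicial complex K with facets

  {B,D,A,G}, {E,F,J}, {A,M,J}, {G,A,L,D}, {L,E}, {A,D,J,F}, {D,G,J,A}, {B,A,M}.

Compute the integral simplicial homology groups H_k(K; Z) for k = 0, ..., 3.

Fix the vertex order A < B < D < E < F < G < J < L < M and write every simplex with vertices in increasing order. Then dim K = 3 and the simplices of K are:

  0-simplices (9): A, B, D, E, F, G, J, L, M
  1-simplices (21): AB, AD, AF, AG, AJ, AL, AM, BD, BG, BM, DF, DG, DJ, DL, EF, EJ, EL, FJ, GJ, GL, JM
  2-simplices (16): ABD, ABG, ABM, ADF, ADG, ADJ, ADL, AFJ, AGJ, AGL, AJM, BDG, DFJ, DGJ, DGL, EFJ
  3-simplices (4): ABDG, ADFJ, ADGJ, ADGL

so the chain groups are C_0 ≅ Z^9, C_1 ≅ Z^21, C_2 ≅ Z^16, C_3 ≅ Z^4.

Boundary ∂_1: C_1 → C_0 is given by ∂[p,q] = [q] − [p]. For instance
  ∂EF = F − E.
As a 9×21 matrix over Z this has rank 8, with invariant factors (1,1,1,1,1,1,1,1).

∂_2: C_2 → C_1 acts by ∂[p,q,r] = [q,r] − [p,r] + [p,q]. For instance
  ∂EFJ = FJ − EJ + EF,
  ∂DGJ = GJ − DJ + DG.
The 21×16 boundary matrix has rank 12 and Smith normal form diag(1,1,1,1,1,1,1,1,1,1,1,1).

∂_3: C_3 → C_2 sends each 3-simplex σ to the alternating sum Σ_i (−1)^i (σ with its i-th vertex removed). For instance
  ∂ADFJ = DFJ − AFJ + ADJ − ADF,
  ∂ADGJ = DGJ − AGJ + ADJ − ADG.
The 16×4 boundary matrix has rank 4 and Smith normal form diag(1,1,1,1).

Computing H_k = (kernel of ∂_k) / (image of ∂_{k+1}):

  H_0: rank C_0 − rank ∂_1 = 9 − 8 = 1, and the invariant factors of ∂_1 are all 1, so H_0 = Z.
  H_1: rank ker ∂_1 − rank ∂_2 = (21 − 8) − 12 = 1, and the invariant factors of ∂_2 are all 1, so H_1 = Z.
  H_2: rank ker ∂_2 − rank ∂_3 = (16 − 12) − 4 = 0, and the invariant factors of ∂_3 are all 1, so H_2 = 0.
  H_3: rank ker ∂_3 − rank ∂_4 = (4 − 4) − 0 = 0, and there is no ∂_4, so H_3 = 0.

As a check, the Euler characteristic is 9 − 21 + 16 − 4 = 0, which agrees with 1 − 1 + 0 − 0 = 0.

H_0 ≅ Z,  H_1 ≅ Z,  H_2 = 0,  H_3 = 0.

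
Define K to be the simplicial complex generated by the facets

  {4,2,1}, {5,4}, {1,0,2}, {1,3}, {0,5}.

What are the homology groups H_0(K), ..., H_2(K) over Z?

Fix the vertex order 0 < 1 < 2 < 3 < 4 < 5 and write every simplex with vertices in increasing order. Then dim K = 2 and the simplices of K are:

  0-simplices (6): [0], [1], [2], [3], [4], [5]
  1-simplices (8): [0,1], [0,2], [0,5], [1,2], [1,3], [1,4], [2,4], [4,5]
  2-simplices (2): [0,1,2], [1,2,4]

giving chain groups C_0 ≅ Z^6, C_1 ≅ Z^8, C_2 ≅ Z^2.

The boundary map ∂_1: C_1 → C_0 sends each edge [p,q] (with p < q) to q − p. For instance
  ∂[1,2] = [2] − [1].
The 6×8 boundary matrix has rank 5 and Smith normal form diag(1,1,1,1,1).

∂_2: C_2 → C_1 sends each 2-simplex [p,q,r] to [q,r] − [p,r] + [p,q]. For instance
  ∂[0,1,2] = [1,2] − [0,2] + [0,1],
  ∂[1,2,4] = [2,4] − [1,4] + [1,2].
The 8×2 boundary matrix has rank 2 and Smith normal form diag(1,1).

Now H_k = ker ∂_k / im ∂_{k+1}, so:

  H_0: rank C_0 − rank ∂_1 = 6 − 5 = 1, and the invariant factors of ∂_1 are all 1, so H_0 ≅ Z.
  H_1: rank ker ∂_1 − rank ∂_2 = (8 − 5) − 2 = 1, and the invariant factors of ∂_2 are all 1, so H_1 ≅ Z.
  H_2: rank ker ∂_2 − rank ∂_3 = (2 − 2) − 0 = 0, and there is no ∂_3, so H_2 ≅ 0.

H_0 = Z,  H_1 = Z,  H_2 = 0.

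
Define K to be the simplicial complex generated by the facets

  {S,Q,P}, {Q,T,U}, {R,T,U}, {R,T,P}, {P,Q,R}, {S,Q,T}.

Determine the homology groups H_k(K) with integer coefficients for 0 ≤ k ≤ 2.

Take the total order P < Q < R < S < T < U on the vertex set. Then K (dimension 2) consists of the simplices:

  0-simplices (6): P, Q, R, S, T, U
  1-simplices (12): PQ, PR, PS, PT, QR, QS, QT, QU, RT, RU, ST, TU
  2-simplices (6): PQR, PQS, PRT, QST, QTU, RTU

Hence C_0 ≅ Z^6, C_1 ≅ Z^12, C_2 ≅ Z^6.

The boundary map ∂_1: C_1 → C_0 is given by ∂[p,q] = [q] − [p]. For instance
  ∂ST = T − S.
This gives a 6×12 integer matrix of rank 5; reducing to Smith normal form yields diagonal entries (1,1,1,1,1).

The boundary map ∂_2: C_2 → C_1 acts by ∂[p,q,r] = [q,r] − [p,r] + [p,q]. For instance
  ∂PQR = QR − PR + PQ,
  ∂QTU = TU − QU + QT.
The resulting 12×6 matrix has rank 6, and its Smith normal form has invariant factors (1,1,1,1,1,1).

Computing H_k = (kernel of ∂_k) / (image of ∂_{k+1}):

  H_0: rank C_0 − rank ∂_1 = 6 − 5 = 1, and the invariant factors of ∂_1 are all 1, so H_0 ≅ Z.
  H_1: rank ker ∂_1 − rank ∂_2 = (12 − 5) − 6 = 1, and the invariant factors of ∂_2 are all 1, so H_1 ≅ Z.
  H_2: rank ker ∂_2 − rank ∂_3 = (6 − 6) − 0 = 0, and there is no ∂_3, so H_2 ≅ 0.

H_0 ≅ Z,  H_1 ≅ Z,  H_2 = 0.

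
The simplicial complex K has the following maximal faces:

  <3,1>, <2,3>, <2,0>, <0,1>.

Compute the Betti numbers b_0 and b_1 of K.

K has 4 vertices, 4 edges.
rank ∂_0 = 0, rank ∂_1 = 3 ⇒ b_0 = 4 − 0 − 3 = 1; all invariant factors of ∂_1 are 1 so no torsion. So H_0 ≅ Z.
rank ∂_1 = 3, rank ∂_2 = 0 ⇒ b_1 = 4 − 3 − 0 = 1. So H_1 ≅ Z.

b_0 = 1, b_1 = 1.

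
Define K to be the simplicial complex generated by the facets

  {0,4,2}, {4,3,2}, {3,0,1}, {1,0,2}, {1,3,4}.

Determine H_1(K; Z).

Take the total order 0 < 1 < 2 < 3 < 4 on the vertex set. Then K (dimension 2) consists of the simplices:

  0-simplices (5): [0], [1], [2], [3], [4]
  1-simplices (10): [0,1], [0,2], [0,3], [0,4], [1,2], [1,3], [1,4], [2,3], [2,4], [3,4]
  2-simplices (5): [0,1,2], [0,1,3], [0,2,4], [1,3,4], [2,3,4]

so the chain groups are C_0 ≅ Z^5, C_1 ≅ Z^10, C_2 ≅ Z^5.

The boundary map ∂_1: C_1 → C_0 sends each edge [p,q] (with p < q) to q − p. For instance
  ∂[1,2] = [2] − [1].
The 5×10 boundary matrix has rank 4 and Smith normal form diag(1,1,1,1).

∂_2: C_2 → C_1 acts by ∂[p,q,r] = [q,r] − [p,r] + [p,q]. For instance
  ∂[0,2,4] = [2,4] − [0,4] + [0,2],
  ∂[0,1,2] = [1,2] − [0,2] + [0,1].
The 10×5 boundary matrix has rank 5 and Smith normal form diag(1,1,1,1,1).

From H_k ≅ ker(∂_k) / im(∂_{k+1}) we obtain:

  H_1: rank ker ∂_1 − rank ∂_2 = (10 − 4) − 5 = 1, and the invariant factors of ∂_2 are all 1, so H_1 = Z.

(K is a triangulation of the Möbius band.)

H_1 ≅ Z.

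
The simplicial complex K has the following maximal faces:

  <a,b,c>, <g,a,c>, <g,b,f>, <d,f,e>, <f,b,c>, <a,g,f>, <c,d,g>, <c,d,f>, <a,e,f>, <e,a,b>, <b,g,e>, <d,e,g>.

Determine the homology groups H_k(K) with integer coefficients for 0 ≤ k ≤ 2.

K has 7 vertices, 18 edges, 12 triangles.
rank ∂_0 = 0, rank ∂_1 = 6 ⇒ b_0 = 7 − 0 − 6 = 1; all invariant factors of ∂_1 are 1 so no torsion. So H_0 ≅ Z.
rank ∂_1 = 6, rank ∂_2 = 12 ⇒ b_1 = 18 − 6 − 12 = 0; ∂_2 has invariant factor(s) [2] giving torsion. So H_1 ≅ Z/2Z.
rank ∂_2 = 12, rank ∂_3 = 0 ⇒ b_2 = 12 − 12 − 0 = 0. So H_2 ≅ 0.

H_0 = Z,  H_1 = Z/2Z,  H_2 = 0.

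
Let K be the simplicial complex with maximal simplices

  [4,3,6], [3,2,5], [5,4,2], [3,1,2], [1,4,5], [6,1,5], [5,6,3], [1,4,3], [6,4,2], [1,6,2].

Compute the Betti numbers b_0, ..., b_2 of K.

Take the total order 1 < 2 < 3 < 4 < 5 < 6 on the vertex set. Then K (dimension 2) consists of the simplices:

  0-simplices (6): [1], [2], [3], [4], [5], [6]
  1-simplices (15): [1,2], [1,3], [1,4], [1,5], [1,6], [2,3], [2,4], [2,5], [2,6], [3,4], [3,5], [3,6], [4,5], [4,6], [5,6]
  2-simplices (10): [1,2,3], [1,2,6], [1,3,4], [1,4,5], [1,5,6], [2,3,5], [2,4,5], [2,4,6], [3,4,6], [3,5,6]

giving chain groups C_0 ≅ Z^6, C_1 ≅ Z^15, C_2 ≅ Z^10.

The boundary map ∂_1: C_1 → C_0 is given by ∂[p,q] = [q] − [p]. For instance
  ∂[2,3] = [3] − [2].
The 6×15 boundary matrix has rank 5 and Smith normal form diag(1,1,1,1,1).

The boundary map ∂_2: C_2 → C_1 acts by ∂[p,q,r] = [q,r] − [p,r] + [p,q]. For instance
  ∂[1,2,3] = [2,3] − [1,3] + [1,2],
  ∂[2,4,6] = [4,6] − [2,6] + [2,4].
This gives a 15×10 integer matrix of rank 10; reducing to Smith normal form yields diagonal entries (1,1,1,1,1,1,1,1,1,2).

Reading off H_k = ker ∂_k / im ∂_{k+1}:

  H_0: rank C_0 − rank ∂_1 = 6 − 5 = 1, and the invariant factors of ∂_1 are all 1, so H_0 = Z.
  H_1: rank ker ∂_1 − rank ∂_2 = (15 − 5) − 10 = 0, and ∂_2 has invariant factor 2 > 1, so H_1 = Z/2.
  H_2: rank ker ∂_2 − rank ∂_3 = (10 − 10) − 0 = 0, and there is no ∂_3, so H_2 = 0.

Hence the Betti numbers are b_0 = 1, b_1 = 0, b_2 = 0.

b_0 = 1, b_1 = 0, b_2 = 0.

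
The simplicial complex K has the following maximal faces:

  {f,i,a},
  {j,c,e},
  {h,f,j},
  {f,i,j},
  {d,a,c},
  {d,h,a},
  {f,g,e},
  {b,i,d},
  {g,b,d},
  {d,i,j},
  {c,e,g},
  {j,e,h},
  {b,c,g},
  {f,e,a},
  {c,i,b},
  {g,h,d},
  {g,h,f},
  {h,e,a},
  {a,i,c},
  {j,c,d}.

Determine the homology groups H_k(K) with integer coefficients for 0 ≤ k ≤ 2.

Take the total order a < b < c < d < e < f < g < h < i < j on the vertex set. Then K (dimension 2) consists of the simplices:

  0-simplices (10): a, b, c, d, e, f, g, h, i, j
  1-simplices (30): ac, ad, ae, af, ah, ai, bc, bd, bg, bi, cd, ce, cg, ci, cj, dg, dh, di, dj, ef, eg, eh, ej, fg, fh, fi, fj, gh, hj, ij
  2-simplices (20): acd, aci, adh, aef, aeh, afi, bcg, bci, bdg, bdi, cdj, ceg, cej, dgh, dij, efg, ehj, fgh, fhj, fij

Hence C_0 ≅ Z^10, C_1 ≅ Z^30, C_2 ≅ Z^20.

The boundary map ∂_1: C_1 → C_0 is given by ∂[p,q] = [q] − [p]. For instance
  ∂dh = h − d.
As a 10×30 matrix over Z this has rank 9, with invariant factors (1,1,1,1,1,1,1,1,1).

∂_2: C_2 → C_1 maps a triangle to the signed sum of its edges. For instance
  ∂fij = ij − fj + fi,
  ∂fhj = hj − fj + fh.
The 30×20 boundary matrix has rank 20 and Smith normal form diag(1,1,1,1,1,1,1,1,1,1,1,1,1,1,1,1,1,1,1,2).

Now H_k = ker ∂_k / im ∂_{k+1}, so:

  H_0: rank C_0 − rank ∂_1 = 10 − 9 = 1, and the invariant factors of ∂_1 are all 1, so H_0 ≅ Z.
  H_1: rank ker ∂_1 − rank ∂_2 = (30 − 9) − 20 = 1, and ∂_2 has invariant factor 2 > 1, so H_1 ≅ Z ⊕ Z/2.
  H_2: rank ker ∂_2 − rank ∂_3 = (20 − 20) − 0 = 0, and there is no ∂_3, so H_2 ≅ 0.

H_0 ≅ Z,  H_1 ≅ Z ⊕ Z/2,  H_2 = 0.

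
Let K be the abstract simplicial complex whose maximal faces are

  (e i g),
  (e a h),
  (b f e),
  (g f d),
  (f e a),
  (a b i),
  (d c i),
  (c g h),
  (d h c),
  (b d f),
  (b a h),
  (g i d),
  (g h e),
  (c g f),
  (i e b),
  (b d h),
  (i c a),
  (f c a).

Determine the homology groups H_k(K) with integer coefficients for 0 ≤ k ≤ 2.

H_0 ≅ Z,  H_1 ≅ Z ⊕ Z_2,  H_2 = 0.

K has 9 vertices, 27 edges, 18 triangles.
rank ∂_0 = 0, rank ∂_1 = 8 ⇒ b_0 = 9 − 0 − 8 = 1; all invariant factors of ∂_1 are 1 so no torsion. So H_0 = Z.
rank ∂_1 = 8, rank ∂_2 = 18 ⇒ b_1 = 27 − 8 − 18 = 1; ∂_2 has invariant factor(s) [2] giving torsion. So H_1 = Z ⊕ Z_2.
rank ∂_2 = 18, rank ∂_3 = 0 ⇒ b_2 = 18 − 18 − 0 = 0. So H_2 = 0.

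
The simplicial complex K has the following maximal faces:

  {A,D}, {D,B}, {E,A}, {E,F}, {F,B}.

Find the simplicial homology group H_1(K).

Order the vertices as A < B < D < E < F. Listing each simplex with vertices in this order, K has dimension 1 with simplices:

  0-simplices (5): A, B, D, E, F
  1-simplices (5): AD, AE, BD, BF, EF

giving chain groups C_0 ≅ Z^5, C_1 ≅ Z^5.

∂_1: C_1 → C_0 sends each edge [p,q] (with p < q) to q − p. For instance
  ∂BD = D − B.
As a 5×5 matrix over Z this has rank 4, with invariant factors (1,1,1,1).

Computing H_k = (kernel of ∂_k) / (image of ∂_{k+1}):

  H_1: rank ker ∂_1 − rank ∂_2 = (5 − 4) − 0 = 1, and there is no ∂_2, so H_1 = Z.

H_1 ≅ Z.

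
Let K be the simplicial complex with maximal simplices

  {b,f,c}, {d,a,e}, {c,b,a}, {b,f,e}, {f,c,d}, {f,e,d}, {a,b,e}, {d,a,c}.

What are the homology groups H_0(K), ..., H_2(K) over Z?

H_0 ≅ Z,  H_1 = 0,  H_2 ≅ Z.

Take the total order a < b < c < d < e < f on the vertex set. Then K (dimension 2) consists of the simplices:

  0-simplices (6): a, b, c, d, e, f
  1-simplices (12): ab, ac, ad, ae, bc, be, bf, cd, cf, de, df, ef
  2-simplices (8): abc, abe, acd, ade, bcf, bef, cdf, def

giving chain groups C_0 ≅ Z^6, C_1 ≅ Z^12, C_2 ≅ Z^8.

The boundary map ∂_1: C_1 → C_0 is given by ∂[p,q] = [q] − [p].
The resulting 6×12 matrix has rank 5, and its Smith normal form has invariant factors (1,1,1,1,1).

Boundary ∂_2: C_2 → C_1 acts by ∂[p,q,r] = [q,r] − [p,r] + [p,q]. For instance
  ∂acd = cd − ad + ac,
  ∂ade = de − ae + ad.
The resulting 12×8 matrix has rank 7, and its Smith normal form has invariant factors (1,1,1,1,1,1,1).

Computing H_k = (kernel of ∂_k) / (image of ∂_{k+1}):

  H_0: rank C_0 − rank ∂_1 = 6 − 5 = 1, and the invariant factors of ∂_1 are all 1, so H_0 ≅ Z.
  H_1: rank ker ∂_1 − rank ∂_2 = (12 − 5) − 7 = 0, and the invariant factors of ∂_2 are all 1, so H_1 ≅ 0.
  H_2: rank ker ∂_2 − rank ∂_3 = (8 − 7) − 0 = 1, and there is no ∂_3, so H_2 ≅ Z.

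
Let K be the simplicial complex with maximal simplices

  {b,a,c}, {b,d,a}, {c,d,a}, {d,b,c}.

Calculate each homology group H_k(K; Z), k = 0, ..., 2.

Order the vertices as a < b < c < d. Listing each simplex with vertices in this order, K has dimension 2 with simplices:

  0-simplices (4): a, b, c, d
  1-simplices (6): ab, ac, ad, bc, bd, cd
  2-simplices (4): abc, abd, acd, bcd

Hence C_0 ≅ Z^4, C_1 ≅ Z^6, C_2 ≅ Z^4.

The boundary map ∂_1: C_1 → C_0 is given by ∂[p,q] = [q] − [p].
The 4×6 boundary matrix has rank 3 and Smith normal form diag(1,1,1).

Boundary ∂_2: C_2 → C_1 sends each 2-simplex [p,q,r] to [q,r] − [p,r] + [p,q]. For instance
  ∂abc = bc − ac + ab,
  ∂acd = cd − ad + ac.
The resulting 6×4 matrix has rank 3, and its Smith normal form has invariant factors (1,1,1).

Computing H_k = (kernel of ∂_k) / (image of ∂_{k+1}):

  H_0: rank C_0 − rank ∂_1 = 4 − 3 = 1, and the invariant factors of ∂_1 are all 1, so H_0 = Z.
  H_1: rank ker ∂_1 − rank ∂_2 = (6 − 3) − 3 = 0, and the invariant factors of ∂_2 are all 1, so H_1 = 0.
  H_2: rank ker ∂_2 − rank ∂_3 = (4 − 3) − 0 = 1, and there is no ∂_3, so H_2 = Z.

H_0 = Z,  H_1 = 0,  H_2 = Z.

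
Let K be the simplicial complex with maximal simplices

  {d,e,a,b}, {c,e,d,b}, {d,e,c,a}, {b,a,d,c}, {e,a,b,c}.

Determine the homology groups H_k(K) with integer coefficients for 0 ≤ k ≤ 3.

H_0 = Z,  H_1 = 0,  H_2 = 0,  H_3 = Z.

We work with the vertex ordering a < b < c < d < e. The simplices of K, each written with vertices in increasing order, are:

  0-simplices (5): a, b, c, d, e
  1-simplices (10): ab, ac, ad, ae, bc, bd, be, cd, ce, de
  2-simplices (10): abc, abd, abe, acd, ace, ade, bcd, bce, bde, cde
  3-simplices (5): abcd, abce, abde, acde, bcde

so the chain groups are C_0 ≅ Z^5, C_1 ≅ Z^10, C_2 ≅ Z^10, C_3 ≅ Z^5.

∂_1: C_1 → C_0 maps an edge to its endpoints' difference, ∂[p,q] = q − p.
This gives a 5×10 integer matrix of rank 4; reducing to Smith normal form yields diagonal entries (1,1,1,1).

The boundary map ∂_2: C_2 → C_1 sends each 2-simplex [p,q,r] to [q,r] − [p,r] + [p,q]. For instance
  ∂cde = de − ce + cd,
  ∂abd = bd − ad + ab.
The resulting 10×10 matrix has rank 6, and its Smith normal form has invariant factors (1,1,1,1,1,1).

The boundary map ∂_3: C_3 → C_2 sends each 3-simplex σ to the alternating sum Σ_i (−1)^i (σ with its i-th vertex removed). For instance
  ∂abde = bde − ade + abe − abd,
  ∂abcd = bcd − acd + abd − abc.
The 10×5 boundary matrix has rank 4 and Smith normal form diag(1,1,1,1).

Computing H_k = (kernel of ∂_k) / (image of ∂_{k+1}):

  H_0: rank C_0 − rank ∂_1 = 5 − 4 = 1, and the invariant factors of ∂_1 are all 1, so H_0 = Z.
  H_1: rank ker ∂_1 − rank ∂_2 = (10 − 4) − 6 = 0, and the invariant factors of ∂_2 are all 1, so H_1 = 0.
  H_2: rank ker ∂_2 − rank ∂_3 = (10 − 6) − 4 = 0, and the invariant factors of ∂_3 are all 1, so H_2 = 0.
  H_3: rank ker ∂_3 − rank ∂_4 = (5 − 4) − 0 = 1, and there is no ∂_4, so H_3 = Z.

As a check, the Euler characteristic is 5 − 10 + 10 − 5 = 0, which agrees with 1 − 0 + 0 − 1 = 0.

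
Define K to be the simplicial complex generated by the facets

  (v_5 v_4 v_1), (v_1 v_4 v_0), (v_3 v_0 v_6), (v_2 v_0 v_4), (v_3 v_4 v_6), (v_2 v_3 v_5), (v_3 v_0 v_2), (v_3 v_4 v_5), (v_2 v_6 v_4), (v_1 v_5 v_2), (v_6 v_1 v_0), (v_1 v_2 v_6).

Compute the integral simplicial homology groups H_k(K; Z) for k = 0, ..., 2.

K has 7 vertices, 18 edges, 12 triangles.
rank ∂_0 = 0, rank ∂_1 = 6 ⇒ b_0 = 7 − 0 − 6 = 1; all invariant factors of ∂_1 are 1 so no torsion. So H_0 ≅ Z.
rank ∂_1 = 6, rank ∂_2 = 12 ⇒ b_1 = 18 − 6 − 12 = 0; ∂_2 has invariant factor(s) [2] giving torsion. So H_1 ≅ Z/2.
rank ∂_2 = 12, rank ∂_3 = 0 ⇒ b_2 = 12 − 12 − 0 = 0. So H_2 ≅ 0.

H_0 = Z,  H_1 = Z/2,  H_2 = 0.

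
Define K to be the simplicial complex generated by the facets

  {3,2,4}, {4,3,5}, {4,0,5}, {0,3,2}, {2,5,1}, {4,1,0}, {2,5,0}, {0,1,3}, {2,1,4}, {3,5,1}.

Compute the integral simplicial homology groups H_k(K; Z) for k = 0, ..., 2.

H_0 = Z,  H_1 = Z_2,  H_2 = 0.

K has 6 vertices, 15 edges, 10 triangles.
rank ∂_0 = 0, rank ∂_1 = 5 ⇒ b_0 = 6 − 0 − 5 = 1; all invariant factors of ∂_1 are 1 so no torsion. So H_0 ≅ Z.
rank ∂_1 = 5, rank ∂_2 = 10 ⇒ b_1 = 15 − 5 − 10 = 0; ∂_2 has invariant factor(s) [2] giving torsion. So H_1 ≅ Z_2.
rank ∂_2 = 10, rank ∂_3 = 0 ⇒ b_2 = 10 − 10 − 0 = 0. So H_2 ≅ 0.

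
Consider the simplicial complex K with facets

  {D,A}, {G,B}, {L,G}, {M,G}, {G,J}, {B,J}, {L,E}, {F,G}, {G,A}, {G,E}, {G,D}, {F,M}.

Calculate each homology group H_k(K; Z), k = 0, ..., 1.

H_0 = Z,  H_1 = Z^4.

Take the total order A < B < D < E < F < G < J < L < M on the vertex set. Then K (dimension 1) consists of the simplices:

  0-simplices (9): A, B, D, E, F, G, J, L, M
  1-simplices (12): AD, AG, BG, BJ, DG, EG, EL, FG, FM, GJ, GL, GM

giving chain groups C_0 ≅ Z^9, C_1 ≅ Z^12.

The boundary map ∂_1: C_1 → C_0 is given by ∂[p,q] = [q] − [p]. For instance
  ∂FG = G − F.
The resulting 9×12 matrix has rank 8, and its Smith normal form has invariant factors (1,1,1,1,1,1,1,1).

Now H_k = ker ∂_k / im ∂_{k+1}, so:

  H_0: rank C_0 − rank ∂_1 = 9 − 8 = 1, and the invariant factors of ∂_1 are all 1, so H_0 ≅ Z.
  H_1: rank ker ∂_1 − rank ∂_2 = (12 − 8) − 0 = 4, and there is no ∂_2, so H_1 ≅ Z^4.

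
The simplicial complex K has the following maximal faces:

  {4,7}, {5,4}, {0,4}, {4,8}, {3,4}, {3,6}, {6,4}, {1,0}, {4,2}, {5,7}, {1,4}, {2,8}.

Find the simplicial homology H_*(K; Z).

H_0 = Z,  H_1 = Z^4.

Order the vertices as 0 < 1 < 2 < 3 < 4 < 5 < 6 < 7 < 8. Listing each simplex with vertices in this order, K has dimension 1 with simplices:

  0-simplices (9): [0], [1], [2], [3], [4], [5], [6], [7], [8]
  1-simplices (12): [0,1], [0,4], [1,4], [2,4], [2,8], [3,4], [3,6], [4,5], [4,6], [4,7], [4,8], [5,7]

giving chain groups C_0 ≅ Z^9, C_1 ≅ Z^12.

The boundary map ∂_1: C_1 → C_0 maps an edge to its endpoints' difference, ∂[p,q] = q − p. For instance
  ∂[3,4] = [4] − [3].
This gives a 9×12 integer matrix of rank 8; reducing to Smith normal form yields diagonal entries (1,1,1,1,1,1,1,1).

Computing H_k = (kernel of ∂_k) / (image of ∂_{k+1}):

  H_0: rank C_0 − rank ∂_1 = 9 − 8 = 1, and the invariant factors of ∂_1 are all 1, so H_0 ≅ Z.
  H_1: rank ker ∂_1 − rank ∂_2 = (12 − 8) − 0 = 4, and there is no ∂_2, so H_1 ≅ Z^4.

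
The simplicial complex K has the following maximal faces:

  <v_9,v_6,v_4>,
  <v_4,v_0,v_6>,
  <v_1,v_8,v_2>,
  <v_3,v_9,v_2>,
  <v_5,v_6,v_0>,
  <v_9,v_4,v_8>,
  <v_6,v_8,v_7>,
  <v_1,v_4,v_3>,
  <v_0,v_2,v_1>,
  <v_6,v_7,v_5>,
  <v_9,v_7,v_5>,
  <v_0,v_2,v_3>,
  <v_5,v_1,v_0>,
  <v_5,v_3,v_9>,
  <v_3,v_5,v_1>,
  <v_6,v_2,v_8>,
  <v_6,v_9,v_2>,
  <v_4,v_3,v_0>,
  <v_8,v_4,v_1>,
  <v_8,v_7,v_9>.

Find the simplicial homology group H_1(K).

Order the vertices as v_0 < v_1 < v_2 < v_3 < v_4 < v_5 < v_6 < v_7 < v_8 < v_9. Listing each simplex with vertices in this order, K has dimension 2 with simplices:

  0-simplices (10): [v_0], [v_1], [v_2], [v_3], [v_4], [v_5], [v_6], [v_7], [v_8], [v_9]
  1-simplices (30): (30 of them)
  2-simplices (20): (20 of them)

giving chain groups C_0 ≅ Z^10, C_1 ≅ Z^30, C_2 ≅ Z^20.

∂_1: C_1 → C_0 is given by ∂[p,q] = [q] − [p]. For instance
  ∂[v_0,v_6] = [v_6] − [v_0].
The resulting 10×30 matrix has rank 9, and its Smith normal form has invariant factors (1,1,1,1,1,1,1,1,1).

Boundary ∂_2: C_2 → C_1 acts by ∂[p,q,r] = [q,r] − [p,r] + [p,q]. For instance
  ∂[v_2,v_3,v_9] = [v_3,v_9] − [v_2,v_9] + [v_2,v_3],
  ∂[v_1,v_3,v_5] = [v_3,v_5] − [v_1,v_5] + [v_1,v_3].
The resulting 30×20 matrix has rank 20, and its Smith normal form has invariant factors (1,1,1,1,1,1,1,1,1,1,1,1,1,1,1,1,1,1,1,2).

Computing H_k = (kernel of ∂_k) / (image of ∂_{k+1}):

  H_1: rank ker ∂_1 − rank ∂_2 = (30 − 9) − 20 = 1, and ∂_2 has invariant factor 2 > 1, so H_1 = Z ⊕ Z/2.

H_1 = Z ⊕ Z/2.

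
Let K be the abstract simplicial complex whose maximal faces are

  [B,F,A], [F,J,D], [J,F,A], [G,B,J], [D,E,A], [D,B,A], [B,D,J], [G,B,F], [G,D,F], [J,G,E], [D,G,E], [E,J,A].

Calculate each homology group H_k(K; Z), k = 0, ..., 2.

Fix the vertex order A < B < D < E < F < G < J and write every simplex with vertices in increasing order. Then dim K = 2 and the simplices of K are:

  0-simplices (7): A, B, D, E, F, G, J
  1-simplices (18): AB, AD, AE, AF, AJ, BD, BF, BG, BJ, DE, DF, DG, DJ, EG, EJ, FG, FJ, GJ
  2-simplices (12): ABD, ABF, ADE, AEJ, AFJ, BDJ, BFG, BGJ, DEG, DFG, DFJ, EGJ

so the chain groups are C_0 ≅ Z^7, C_1 ≅ Z^18, C_2 ≅ Z^12.

Boundary ∂_1: C_1 → C_0 sends each edge [p,q] (with p < q) to q − p.
This gives a 7×18 integer matrix of rank 6; reducing to Smith normal form yields diagonal entries (1,1,1,1,1,1).

The boundary map ∂_2: C_2 → C_1 sends each 2-simplex [p,q,r] to [q,r] − [p,r] + [p,q]. For instance
  ∂EGJ = GJ − EJ + EG,
  ∂AEJ = EJ − AJ + AE.
The 18×12 boundary matrix has rank 12 and Smith normal form diag(1,1,1,1,1,1,1,1,1,1,1,2).

Now H_k = ker ∂_k / im ∂_{k+1}, so:

  H_0: rank C_0 − rank ∂_1 = 7 − 6 = 1, and the invariant factors of ∂_1 are all 1, so H_0 = Z.
  H_1: rank ker ∂_1 − rank ∂_2 = (18 − 6) − 12 = 0, and ∂_2 has invariant factor 2 > 1, so H_1 = Z/2.
  H_2: rank ker ∂_2 − rank ∂_3 = (12 − 12) − 0 = 0, and there is no ∂_3, so H_2 = 0.

H_0 = Z,  H_1 = Z/2,  H_2 = 0.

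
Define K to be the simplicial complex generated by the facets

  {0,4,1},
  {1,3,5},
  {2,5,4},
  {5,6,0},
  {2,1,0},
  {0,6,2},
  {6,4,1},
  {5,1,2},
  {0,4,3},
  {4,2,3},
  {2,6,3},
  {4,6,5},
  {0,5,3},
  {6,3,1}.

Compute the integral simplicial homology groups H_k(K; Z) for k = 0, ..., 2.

H_0 = Z,  H_1 = Z^2,  H_2 = Z.

Order the vertices as 0 < 1 < 2 < 3 < 4 < 5 < 6. Listing each simplex with vertices in this order, K has dimension 2 with simplices:

  0-simplices (7): [0], [1], [2], [3], [4], [5], [6]
  1-simplices (21): [0,1], [0,2], [0,3], [0,4], [0,5], [0,6], [1,2], [1,3], [1,4], [1,5], [1,6], [2,3], [2,4], [2,5], [2,6], [3,4], [3,5], [3,6], [4,5], [4,6], [5,6]
  2-simplices (14): [0,1,2], [0,1,4], [0,2,6], [0,3,4], [0,3,5], [0,5,6], [1,2,5], [1,3,5], [1,3,6], [1,4,6], [2,3,4], [2,3,6], [2,4,5], [4,5,6]

Hence C_0 ≅ Z^7, C_1 ≅ Z^21, C_2 ≅ Z^14.

∂_1: C_1 → C_0 maps an edge to its endpoints' difference, ∂[p,q] = q − p.
The resulting 7×21 matrix has rank 6, and its Smith normal form has invariant factors (1,1,1,1,1,1).

Boundary ∂_2: C_2 → C_1 maps a triangle to the signed sum of its edges. For instance
  ∂[1,4,6] = [4,6] − [1,6] + [1,4],
  ∂[0,2,6] = [2,6] − [0,6] + [0,2].
The 21×14 boundary matrix has rank 13 and Smith normal form diag(1,1,1,1,1,1,1,1,1,1,1,1,1).

Now H_k = ker ∂_k / im ∂_{k+1}, so:

  H_0: rank C_0 − rank ∂_1 = 7 − 6 = 1, and the invariant factors of ∂_1 are all 1, so H_0 ≅ Z.
  H_1: rank ker ∂_1 − rank ∂_2 = (21 − 6) − 13 = 2, and the invariant factors of ∂_2 are all 1, so H_1 ≅ Z^2.
  H_2: rank ker ∂_2 − rank ∂_3 = (14 − 13) − 0 = 1, and there is no ∂_3, so H_2 ≅ Z.

(K is a triangulation of the torus T^2.)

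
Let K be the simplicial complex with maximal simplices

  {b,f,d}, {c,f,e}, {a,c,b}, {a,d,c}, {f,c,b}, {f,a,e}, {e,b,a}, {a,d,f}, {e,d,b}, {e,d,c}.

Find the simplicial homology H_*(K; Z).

Order the vertices as a < b < c < d < e < f. Listing each simplex with vertices in this order, K has dimension 2 with simplices:

  0-simplices (6): a, b, c, d, e, f
  1-simplices (15): ab, ac, ad, ae, af, bc, bd, be, bf, cd, ce, cf, de, df, ef
  2-simplices (10): abc, abe, acd, adf, aef, bcf, bde, bdf, cde, cef

giving chain groups C_0 ≅ Z^6, C_1 ≅ Z^15, C_2 ≅ Z^10.

Boundary ∂_1: C_1 → C_0 is given by ∂[p,q] = [q] − [p]. For instance
  ∂bc = c − b.
This gives a 6×15 integer matrix of rank 5; reducing to Smith normal form yields diagonal entries (1,1,1,1,1).

The boundary map ∂_2: C_2 → C_1 maps a triangle to the signed sum of its edges. For instance
  ∂bde = de − be + bd,
  ∂adf = df − af + ad.
The resulting 15×10 matrix has rank 10, and its Smith normal form has invariant factors (1,1,1,1,1,1,1,1,1,2).

Computing H_k = (kernel of ∂_k) / (image of ∂_{k+1}):

  H_0: rank C_0 − rank ∂_1 = 6 − 5 = 1, and the invariant factors of ∂_1 are all 1, so H_0 ≅ Z.
  H_1: rank ker ∂_1 − rank ∂_2 = (15 − 5) − 10 = 0, and ∂_2 has invariant factor 2 > 1, so H_1 ≅ Z_2.
  H_2: rank ker ∂_2 − rank ∂_3 = (10 − 10) − 0 = 0, and there is no ∂_3, so H_2 ≅ 0.

H_0 = Z,  H_1 = Z_2,  H_2 = 0.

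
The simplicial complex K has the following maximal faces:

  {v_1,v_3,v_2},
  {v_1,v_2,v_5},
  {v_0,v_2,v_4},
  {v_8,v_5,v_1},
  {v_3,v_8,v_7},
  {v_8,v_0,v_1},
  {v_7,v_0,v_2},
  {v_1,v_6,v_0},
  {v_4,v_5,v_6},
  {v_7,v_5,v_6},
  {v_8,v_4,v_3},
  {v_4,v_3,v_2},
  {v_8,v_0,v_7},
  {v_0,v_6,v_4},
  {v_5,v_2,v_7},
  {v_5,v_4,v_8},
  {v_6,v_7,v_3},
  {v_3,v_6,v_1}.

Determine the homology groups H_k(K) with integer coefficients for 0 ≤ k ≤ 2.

H_0 = Z,  H_1 = Z^2,  H_2 = Z.

We work with the vertex ordering v_0 < v_1 < v_2 < v_3 < v_4 < v_5 < v_6 < v_7 < v_8. The simplices of K, each written with vertices in increasing order, are:

  0-simplices (9): [v_0], [v_1], [v_2], [v_3], [v_4], [v_5], [v_6], [v_7], [v_8]
  1-simplices (27): (27 of them)
  2-simplices (18): (18 of them)

Hence C_0 ≅ Z^9, C_1 ≅ Z^27, C_2 ≅ Z^18.

The boundary map ∂_1: C_1 → C_0 is given by ∂[p,q] = [q] − [p]. For instance
  ∂[v_0,v_8] = [v_8] − [v_0].
As a 9×27 matrix over Z this has rank 8, with invariant factors (1,1,1,1,1,1,1,1).

∂_2: C_2 → C_1 acts by ∂[p,q,r] = [q,r] − [p,r] + [p,q]. For instance
  ∂[v_3,v_6,v_7] = [v_6,v_7] − [v_3,v_7] + [v_3,v_6],
  ∂[v_1,v_3,v_6] = [v_3,v_6] − [v_1,v_6] + [v_1,v_3].
The resulting 27×18 matrix has rank 17, and its Smith normal form has invariant factors (1,1,1,1,1,1,1,1,1,1,1,1,1,1,1,1,1).

From H_k ≅ ker(∂_k) / im(∂_{k+1}) we obtain:

  H_0: rank C_0 − rank ∂_1 = 9 − 8 = 1, and the invariant factors of ∂_1 are all 1, so H_0 ≅ Z.
  H_1: rank ker ∂_1 − rank ∂_2 = (27 − 8) − 17 = 2, and the invariant factors of ∂_2 are all 1, so H_1 ≅ Z^2.
  H_2: rank ker ∂_2 − rank ∂_3 = (18 − 17) − 0 = 1, and there is no ∂_3, so H_2 ≅ Z.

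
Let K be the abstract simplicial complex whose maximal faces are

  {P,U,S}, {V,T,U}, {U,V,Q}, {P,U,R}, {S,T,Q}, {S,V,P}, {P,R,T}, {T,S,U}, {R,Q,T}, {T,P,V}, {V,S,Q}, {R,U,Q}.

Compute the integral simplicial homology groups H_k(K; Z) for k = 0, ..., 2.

H_0 = Z,  H_1 = Z/2,  H_2 = 0.

We work with the vertex ordering P < Q < R < S < T < U < V. The simplices of K, each written with vertices in increasing order, are:

  0-simplices (7): P, Q, R, S, T, U, V
  1-simplices (18): PR, PS, PT, PU, PV, QR, QS, QT, QU, QV, RT, RU, ST, SU, SV, TU, TV, UV
  2-simplices (12): PRT, PRU, PSU, PSV, PTV, QRT, QRU, QST, QSV, QUV, STU, TUV

so the chain groups are C_0 ≅ Z^7, C_1 ≅ Z^18, C_2 ≅ Z^12.

∂_1: C_1 → C_0 maps an edge to its endpoints' difference, ∂[p,q] = q − p. For instance
  ∂PS = S − P.
This gives a 7×18 integer matrix of rank 6; reducing to Smith normal form yields diagonal entries (1,1,1,1,1,1).

∂_2: C_2 → C_1 maps a triangle to the signed sum of its edges. For instance
  ∂PTV = TV − PV + PT,
  ∂PRU = RU − PU + PR.
This gives a 18×12 integer matrix of rank 12; reducing to Smith normal form yields diagonal entries (1,1,1,1,1,1,1,1,1,1,1,2).

From H_k ≅ ker(∂_k) / im(∂_{k+1}) we obtain:

  H_0: rank C_0 − rank ∂_1 = 7 − 6 = 1, and the invariant factors of ∂_1 are all 1, so H_0 = Z.
  H_1: rank ker ∂_1 − rank ∂_2 = (18 − 6) − 12 = 0, and ∂_2 has invariant factor 2 > 1, so H_1 = Z/2.
  H_2: rank ker ∂_2 − rank ∂_3 = (12 − 12) − 0 = 0, and there is no ∂_3, so H_2 = 0.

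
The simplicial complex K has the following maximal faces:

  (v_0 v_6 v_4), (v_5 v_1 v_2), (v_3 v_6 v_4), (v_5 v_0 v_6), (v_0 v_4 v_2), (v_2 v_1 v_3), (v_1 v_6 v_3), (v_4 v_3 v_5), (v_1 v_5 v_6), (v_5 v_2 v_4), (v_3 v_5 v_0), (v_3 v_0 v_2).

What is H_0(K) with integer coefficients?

H_0 = Z.

Take the total order v_0 < v_1 < v_2 < v_3 < v_4 < v_5 < v_6 on the vertex set. Then K (dimension 2) consists of the simplices:

  0-simplices (7): [v_0], [v_1], [v_2], [v_3], [v_4], [v_5], [v_6]
  1-simplices (18): (18 of them)
  2-simplices (12): (12 of them)

Hence C_0 ≅ Z^7, C_1 ≅ Z^18, C_2 ≅ Z^12.

The boundary map ∂_1: C_1 → C_0 sends each edge [p,q] (with p < q) to q − p. For instance
  ∂[v_0,v_4] = [v_4] − [v_0].
This gives a 7×18 integer matrix of rank 6; reducing to Smith normal form yields diagonal entries (1,1,1,1,1,1).

Boundary ∂_2: C_2 → C_1 sends each 2-simplex [p,q,r] to [q,r] − [p,r] + [p,q]. For instance
  ∂[v_1,v_3,v_6] = [v_3,v_6] − [v_1,v_6] + [v_1,v_3],
  ∂[v_1,v_2,v_3] = [v_2,v_3] − [v_1,v_3] + [v_1,v_2].
This gives a 18×12 integer matrix of rank 12; reducing to Smith normal form yields diagonal entries (1,1,1,1,1,1,1,1,1,1,1,2).

Now H_k = ker ∂_k / im ∂_{k+1}, so:

  H_0: rank C_0 − rank ∂_1 = 7 − 6 = 1, and the invariant factors of ∂_1 are all 1, so H_0 ≅ Z.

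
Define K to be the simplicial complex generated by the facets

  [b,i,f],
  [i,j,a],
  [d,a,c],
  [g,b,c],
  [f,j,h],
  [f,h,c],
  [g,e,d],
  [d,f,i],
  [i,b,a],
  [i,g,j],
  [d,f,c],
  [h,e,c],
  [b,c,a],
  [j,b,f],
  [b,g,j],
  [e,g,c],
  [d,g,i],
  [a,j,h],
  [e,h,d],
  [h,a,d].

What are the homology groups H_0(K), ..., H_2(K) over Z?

Order the vertices as a < b < c < d < e < f < g < h < i < j. Listing each simplex with vertices in this order, K has dimension 2 with simplices:

  0-simplices (10): a, b, c, d, e, f, g, h, i, j
  1-simplices (30): ab, ac, ad, ah, ai, aj, bc, bf, bg, bi, bj, cd, ce, cf, cg, ch, de, df, dg, dh, di, eg, eh, fh, fi, fj, gi, gj, hj, ij
  2-simplices (20): abc, abi, acd, adh, ahj, aij, bcg, bfi, bfj, bgj, cdf, ceg, ceh, cfh, deg, deh, dfi, dgi, fhj, gij

Hence C_0 ≅ Z^10, C_1 ≅ Z^30, C_2 ≅ Z^20.

∂_1: C_1 → C_0 is given by ∂[p,q] = [q] − [p].
The resulting 10×30 matrix has rank 9, and its Smith normal form has invariant factors (1,1,1,1,1,1,1,1,1).

Boundary ∂_2: C_2 → C_1 maps a triangle to the signed sum of its edges. For instance
  ∂ahj = hj − aj + ah,
  ∂deh = eh − dh + de.
As a 30×20 matrix over Z this has rank 20, with invariant factors (1,1,1,1,1,1,1,1,1,1,1,1,1,1,1,1,1,1,1,2).

Reading off H_k = ker ∂_k / im ∂_{k+1}:

  H_0: rank C_0 − rank ∂_1 = 10 − 9 = 1, and the invariant factors of ∂_1 are all 1, so H_0 ≅ Z.
  H_1: rank ker ∂_1 − rank ∂_2 = (30 − 9) − 20 = 1, and ∂_2 has invariant factor 2 > 1, so H_1 ≅ Z ⊕ Z/2.
  H_2: rank ker ∂_2 − rank ∂_3 = (20 − 20) − 0 = 0, and there is no ∂_3, so H_2 ≅ 0.

H_0 = Z,  H_1 = Z ⊕ Z/2,  H_2 = 0.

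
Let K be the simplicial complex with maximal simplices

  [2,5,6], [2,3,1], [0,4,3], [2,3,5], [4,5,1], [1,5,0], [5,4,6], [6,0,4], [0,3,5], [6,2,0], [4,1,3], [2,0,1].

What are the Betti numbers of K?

b_0 = 1, b_1 = 0, b_2 = 0.

Take the total order 0 < 1 < 2 < 3 < 4 < 5 < 6 on the vertex set. Then K (dimension 2) consists of the simplices:

  0-simplices (7): [0], [1], [2], [3], [4], [5], [6]
  1-simplices (18): [0,1], [0,2], [0,3], [0,4], [0,5], [0,6], [1,2], [1,3], [1,4], [1,5], [2,3], [2,5], [2,6], [3,4], [3,5], [4,5], [4,6], [5,6]
  2-simplices (12): [0,1,2], [0,1,5], [0,2,6], [0,3,4], [0,3,5], [0,4,6], [1,2,3], [1,3,4], [1,4,5], [2,3,5], [2,5,6], [4,5,6]

so the chain groups are C_0 ≅ Z^7, C_1 ≅ Z^18, C_2 ≅ Z^12.

The boundary map ∂_1: C_1 → C_0 sends each edge [p,q] (with p < q) to q − p. For instance
  ∂[0,6] = [6] − [0].
The resulting 7×18 matrix has rank 6, and its Smith normal form has invariant factors (1,1,1,1,1,1).

∂_2: C_2 → C_1 maps a triangle to the signed sum of its edges. For instance
  ∂[0,1,5] = [1,5] − [0,5] + [0,1],
  ∂[0,2,6] = [2,6] − [0,6] + [0,2].
The 18×12 boundary matrix has rank 12 and Smith normal form diag(1,1,1,1,1,1,1,1,1,1,1,2).

Computing H_k = (kernel of ∂_k) / (image of ∂_{k+1}):

  H_0: rank C_0 − rank ∂_1 = 7 − 6 = 1, and the invariant factors of ∂_1 are all 1, so H_0 ≅ Z.
  H_1: rank ker ∂_1 − rank ∂_2 = (18 − 6) − 12 = 0, and ∂_2 has invariant factor 2 > 1, so H_1 ≅ Z/2.
  H_2: rank ker ∂_2 − rank ∂_3 = (12 − 12) − 0 = 0, and there is no ∂_3, so H_2 ≅ 0.

Hence the Betti numbers are b_0 = 1, b_1 = 0, b_2 = 0.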